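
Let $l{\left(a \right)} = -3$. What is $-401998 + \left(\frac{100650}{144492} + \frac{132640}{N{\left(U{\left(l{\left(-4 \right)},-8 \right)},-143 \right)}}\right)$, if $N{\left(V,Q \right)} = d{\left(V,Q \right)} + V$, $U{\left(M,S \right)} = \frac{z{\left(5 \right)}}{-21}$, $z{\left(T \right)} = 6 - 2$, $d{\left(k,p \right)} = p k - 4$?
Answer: $- \frac{1154619044861}{2913922} \approx -3.9624 \cdot 10^{5}$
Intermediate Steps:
$d{\left(k,p \right)} = -4 + k p$ ($d{\left(k,p \right)} = k p - 4 = -4 + k p$)
$z{\left(T \right)} = 4$
$U{\left(M,S \right)} = - \frac{4}{21}$ ($U{\left(M,S \right)} = \frac{4}{-21} = 4 \left(- \frac{1}{21}\right) = - \frac{4}{21}$)
$N{\left(V,Q \right)} = -4 + V + Q V$ ($N{\left(V,Q \right)} = \left(-4 + V Q\right) + V = \left(-4 + Q V\right) + V = -4 + V + Q V$)
$-401998 + \left(\frac{100650}{144492} + \frac{132640}{N{\left(U{\left(l{\left(-4 \right)},-8 \right)},-143 \right)}}\right) = -401998 + \left(\frac{100650}{144492} + \frac{132640}{-4 - \frac{4}{21} - - \frac{572}{21}}\right) = -401998 + \left(100650 \cdot \frac{1}{144492} + \frac{132640}{-4 - \frac{4}{21} + \frac{572}{21}}\right) = -401998 + \left(\frac{16775}{24082} + \frac{132640}{\frac{484}{21}}\right) = -401998 + \left(\frac{16775}{24082} + 132640 \cdot \frac{21}{484}\right) = -401998 + \left(\frac{16775}{24082} + \frac{696360}{121}\right) = -401998 + \frac{16771771295}{2913922} = - \frac{1154619044861}{2913922}$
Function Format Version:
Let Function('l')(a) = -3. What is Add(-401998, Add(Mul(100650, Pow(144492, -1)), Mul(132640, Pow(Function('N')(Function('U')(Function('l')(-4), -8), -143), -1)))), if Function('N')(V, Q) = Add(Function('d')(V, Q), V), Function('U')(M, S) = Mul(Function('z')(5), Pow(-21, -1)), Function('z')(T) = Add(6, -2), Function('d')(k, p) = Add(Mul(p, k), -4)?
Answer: Rational(-1154619044861, 2913922) ≈ -3.9624e+5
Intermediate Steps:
Function('d')(k, p) = Add(-4, Mul(k, p)) (Function('d')(k, p) = Add(Mul(k, p), -4) = Add(-4, Mul(k, p)))
Function('z')(T) = 4
Function('U')(M, S) = Rational(-4, 21) (Function('U')(M, S) = Mul(4, Pow(-21, -1)) = Mul(4, Rational(-1, 21)) = Rational(-4, 21))
Function('N')(V, Q) = Add(-4, V, Mul(Q, V)) (Function('N')(V, Q) = Add(Add(-4, Mul(V, Q)), V) = Add(Add(-4, Mul(Q, V)), V) = Add(-4, V, Mul(Q, V)))
Add(-401998, Add(Mul(100650, Pow(144492, -1)), Mul(132640, Pow(Function('N')(Function('U')(Function('l')(-4), -8), -143), -1)))) = Add(-401998, Add(Mul(100650, Pow(144492, -1)), Mul(132640, Pow(Add(-4, Rational(-4, 21), Mul(-143, Rational(-4, 21))), -1)))) = Add(-401998, Add(Mul(100650, Rational(1, 144492)), Mul(132640, Pow(Add(-4, Rational(-4, 21), Rational(572, 21)), -1)))) = Add(-401998, Add(Rational(16775, 24082), Mul(132640, Pow(Rational(484, 21), -1)))) = Add(-401998, Add(Rational(16775, 24082), Mul(132640, Rational(21, 484)))) = Add(-401998, Add(Rational(16775, 24082), Rational(696360, 121))) = Add(-401998, Rational(16771771295, 2913922)) = Rational(-1154619044861, 2913922)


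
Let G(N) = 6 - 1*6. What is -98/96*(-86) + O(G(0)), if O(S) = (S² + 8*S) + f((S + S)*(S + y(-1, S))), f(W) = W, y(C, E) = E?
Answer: 2107/24 ≈ 87.792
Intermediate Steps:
G(N) = 0 (G(N) = 6 - 6 = 0)
O(S) = 5*S² + 8*S (O(S) = (S² + 8*S) + (S + S)*(S + S) = (S² + 8*S) + (2*S)*(2*S) = (S² + 8*S) + 4*S² = 5*S² + 8*S)
-98/96*(-86) + O(G(0)) = -98/96*(-86) + 0*(8 + 5*0) = -98*1/96*(-86) + 0*(8 + 0) = -49/48*(-86) + 0*8 = 2107/24 + 0 = 2107/24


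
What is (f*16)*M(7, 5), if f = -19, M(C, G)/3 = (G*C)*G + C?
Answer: -165984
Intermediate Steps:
M(C, G) = 3*C + 3*C*G**2 (M(C, G) = 3*((G*C)*G + C) = 3*((C*G)*G + C) = 3*(C*G**2 + C) = 3*(C + C*G**2) = 3*C + 3*C*G**2)
(f*16)*M(7, 5) = (-19*16)*(3*7*(1 + 5**2)) = -912*7*(1 + 25) = -912*7*26 = -304*546 = -165984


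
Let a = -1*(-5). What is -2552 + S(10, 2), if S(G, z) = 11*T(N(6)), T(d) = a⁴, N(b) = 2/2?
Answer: 4323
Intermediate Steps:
a = 5
N(b) = 1 (N(b) = 2*(½) = 1)
T(d) = 625 (T(d) = 5⁴ = 625)
S(G, z) = 6875 (S(G, z) = 11*625 = 6875)
-2552 + S(10, 2) = -2552 + 6875 = 4323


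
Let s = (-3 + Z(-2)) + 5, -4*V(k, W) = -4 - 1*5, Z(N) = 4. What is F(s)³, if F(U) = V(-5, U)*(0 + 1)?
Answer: 729/64 ≈ 11.391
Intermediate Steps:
V(k, W) = 9/4 (V(k, W) = -(-4 - 1*5)/4 = -(-4 - 5)/4 = -¼*(-9) = 9/4)
s = 6 (s = (-3 + 4) + 5 = 1 + 5 = 6)
F(U) = 9/4 (F(U) = 9*(0 + 1)/4 = (9/4)*1 = 9/4)
F(s)³ = (9/4)³ = 729/64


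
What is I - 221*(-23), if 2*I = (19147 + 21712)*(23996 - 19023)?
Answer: 203201973/2 ≈ 1.0160e+8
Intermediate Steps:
I = 203191807/2 (I = ((19147 + 21712)*(23996 - 19023))/2 = (40859*4973)/2 = (1/2)*203191807 = 203191807/2 ≈ 1.0160e+8)
I - 221*(-23) = 203191807/2 - 221*(-23) = 203191807/2 + 5083 = 203201973/2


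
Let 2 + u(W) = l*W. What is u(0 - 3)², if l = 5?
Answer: 289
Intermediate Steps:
u(W) = -2 + 5*W
u(0 - 3)² = (-2 + 5*(0 - 3))² = (-2 + 5*(-3))² = (-2 - 15)² = (-17)² = 289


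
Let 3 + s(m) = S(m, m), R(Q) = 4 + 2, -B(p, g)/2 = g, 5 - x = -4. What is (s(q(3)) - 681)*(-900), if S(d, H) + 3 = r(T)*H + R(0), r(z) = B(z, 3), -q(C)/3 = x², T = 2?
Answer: -699300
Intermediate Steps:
x = 9 (x = 5 - 1*(-4) = 5 + 4 = 9)
B(p, g) = -2*g
q(C) = -243 (q(C) = -3*9² = -3*81 = -243)
r(z) = -6 (r(z) = -2*3 = -6)
R(Q) = 6
S(d, H) = 3 - 6*H (S(d, H) = -3 + (-6*H + 6) = -3 + (6 - 6*H) = 3 - 6*H)
s(m) = -6*m (s(m) = -3 + (3 - 6*m) = -6*m)
(s(q(3)) - 681)*(-900) = (-6*(-243) - 681)*(-900) = (1458 - 681)*(-900) = 777*(-900) = -699300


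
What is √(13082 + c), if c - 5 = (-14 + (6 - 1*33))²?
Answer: 4*√923 ≈ 121.52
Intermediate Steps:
c = 1686 (c = 5 + (-14 + (6 - 1*33))² = 5 + (-14 + (6 - 33))² = 5 + (-14 - 27)² = 5 + (-41)² = 5 + 1681 = 1686)
√(13082 + c) = √(13082 + 1686) = √14768 = 4*√923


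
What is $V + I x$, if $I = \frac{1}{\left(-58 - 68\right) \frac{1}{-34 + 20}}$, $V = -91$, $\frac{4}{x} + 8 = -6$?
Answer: $- \frac{5735}{63} \approx -91.032$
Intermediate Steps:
$x = - \frac{2}{7}$ ($x = \frac{4}{-8 - 6} = \frac{4}{-14} = 4 \left(- \frac{1}{14}\right) = - \frac{2}{7} \approx -0.28571$)
$I = \frac{1}{9}$ ($I = \frac{1}{\left(-126\right) \frac{1}{-14}} = \frac{1}{\left(-126\right) \left(- \frac{1}{14}\right)} = \frac{1}{9} \approx 0.11111$)
$V + I x = -91 + \frac{1}{9} \left(- \frac{2}{7}\right) = -91 - \frac{2}{63} = - \frac{5735}{63}$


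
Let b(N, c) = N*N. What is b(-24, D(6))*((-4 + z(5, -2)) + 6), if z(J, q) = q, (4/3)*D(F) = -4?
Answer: 0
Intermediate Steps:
D(F) = -3 (D(F) = (¾)*(-4) = -3)
b(N, c) = N²
b(-24, D(6))*((-4 + z(5, -2)) + 6) = (-24)²*((-4 - 2) + 6) = 576*(-6 + 6) = 576*0 = 0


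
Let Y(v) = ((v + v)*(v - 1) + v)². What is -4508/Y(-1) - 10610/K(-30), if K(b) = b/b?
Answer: -99998/9 ≈ -11111.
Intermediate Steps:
K(b) = 1
Y(v) = (v + 2*v*(-1 + v))² (Y(v) = ((2*v)*(-1 + v) + v)² = (2*v*(-1 + v) + v)² = (v + 2*v*(-1 + v))²)
-4508/Y(-1) - 10610/K(-30) = -4508/(-1 + 2*(-1))² - 10610/1 = -4508/(-1 - 2)² - 10610*1 = -4508/(1*(-3)²) - 10610 = -4508/(1*9) - 10610 = -4508/9 - 10610 = -99998/9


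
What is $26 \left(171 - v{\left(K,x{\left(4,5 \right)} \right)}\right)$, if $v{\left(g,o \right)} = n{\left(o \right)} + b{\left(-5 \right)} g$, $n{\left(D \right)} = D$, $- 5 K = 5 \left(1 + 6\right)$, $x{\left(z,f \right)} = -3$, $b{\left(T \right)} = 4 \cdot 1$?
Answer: $5252$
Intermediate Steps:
$b{\left(T \right)} = 4$
$K = -7$ ($K = - \frac{5 \left(1 + 6\right)}{5} = - \frac{5 \cdot 7}{5} = \left(- \frac{1}{5}\right) 35 = -7$)
$v{\left(g,o \right)} = o + 4 g$
$26 \left(171 - v{\left(K,x{\left(4,5 \right)} \right)}\right) = 26 \left(171 - \left(-3 + 4 \left(-7\right)\right)\right) = 26 \left(171 - \left(-3 - 28\right)\right) = 26 \left(171 - -31\right) = 26 \left(171 + 31\right) = 26 \cdot 202 = 5252$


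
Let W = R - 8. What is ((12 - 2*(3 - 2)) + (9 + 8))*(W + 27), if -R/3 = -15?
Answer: 1728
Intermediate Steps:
R = 45 (R = -3*(-15) = 45)
W = 37 (W = 45 - 8 = 37)
((12 - 2*(3 - 2)) + (9 + 8))*(W + 27) = ((12 - 2*(3 - 2)) + (9 + 8))*(37 + 27) = ((12 - 2*1) + 17)*64 = ((12 - 2) + 17)*64 = (10 + 17)*64 = 27*64 = 1728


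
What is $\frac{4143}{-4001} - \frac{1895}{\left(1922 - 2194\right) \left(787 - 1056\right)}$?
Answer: $- \frac{310716919}{292745168} \approx -1.0614$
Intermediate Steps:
$\frac{4143}{-4001} - \frac{1895}{\left(1922 - 2194\right) \left(787 - 1056\right)} = 4143 \left(- \frac{1}{4001}\right) - \frac{1895}{\left(-272\right) \left(-269\right)} = - \frac{4143}{4001} - \frac{1895}{73168} = - \frac{310716919}{292745168}$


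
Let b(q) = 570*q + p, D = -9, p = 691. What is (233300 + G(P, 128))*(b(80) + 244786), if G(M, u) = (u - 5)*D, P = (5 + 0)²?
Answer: 67586041861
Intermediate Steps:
P = 25 (P = 5² = 25)
G(M, u) = 45 - 9*u (G(M, u) = (u - 5)*(-9) = (-5 + u)*(-9) = 45 - 9*u)
b(q) = 691 + 570*q (b(q) = 570*q + 691 = 691 + 570*q)
(233300 + G(P, 128))*(b(80) + 244786) = (233300 + (45 - 9*128))*((691 + 570*80) + 244786) = (233300 + (45 - 1152))*((691 + 45600) + 244786) = (233300 - 1107)*(46291 + 244786) = 232193*291077 = 67586041861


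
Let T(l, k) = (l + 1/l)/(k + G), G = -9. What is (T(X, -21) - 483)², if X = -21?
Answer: 23080901776/99225 ≈ 2.3261e+5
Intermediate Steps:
T(l, k) = (l + 1/l)/(-9 + k) (T(l, k) = (l + 1/l)/(k - 9) = (l + 1/l)/(-9 + k))
(T(X, -21) - 483)² = ((1 + (-21)²)/((-21)*(-9 - 21)) - 483)² = (-1/21*(1 + 441)/(-30) - 483)² = (-1/21*(-1/30)*442 - 483)² = (221/315 - 483)² = (-151924/315)² = 23080901776/99225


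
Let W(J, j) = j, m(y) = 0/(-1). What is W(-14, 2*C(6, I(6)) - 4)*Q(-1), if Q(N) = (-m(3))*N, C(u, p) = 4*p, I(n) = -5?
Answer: 0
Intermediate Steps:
m(y) = 0 (m(y) = 0*(-1) = 0)
Q(N) = 0 (Q(N) = (-1*0)*N = 0*N = 0)
W(-14, 2*C(6, I(6)) - 4)*Q(-1) = (2*(4*(-5)) - 4)*0 = (2*(-20) - 4)*0 = (-40 - 4)*0 = -44*0 = 0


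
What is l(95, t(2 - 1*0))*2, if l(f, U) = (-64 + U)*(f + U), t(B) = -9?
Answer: -12556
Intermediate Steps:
l(f, U) = (-64 + U)*(U + f)
l(95, t(2 - 1*0))*2 = ((-9)² - 64*(-9) - 64*95 - 9*95)*2 = (81 + 576 - 6080 - 855)*2 = -6278*2 = -12556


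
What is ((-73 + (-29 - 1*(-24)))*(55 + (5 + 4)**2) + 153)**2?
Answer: 109307025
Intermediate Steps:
((-73 + (-29 - 1*(-24)))*(55 + (5 + 4)**2) + 153)**2 = ((-73 + (-29 + 24))*(55 + 9**2) + 153)**2 = ((-73 - 5)*(55 + 81) + 153)**2 = (-78*136 + 153)**2 = (-10608 + 153)**2 = (-10455)**2 = 109307025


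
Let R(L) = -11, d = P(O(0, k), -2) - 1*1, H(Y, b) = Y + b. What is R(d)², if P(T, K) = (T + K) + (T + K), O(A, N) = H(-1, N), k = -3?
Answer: 121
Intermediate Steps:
O(A, N) = -1 + N
P(T, K) = 2*K + 2*T (P(T, K) = (K + T) + (K + T) = 2*K + 2*T)
d = -13 (d = (2*(-2) + 2*(-1 - 3)) - 1*1 = (-4 + 2*(-4)) - 1 = (-4 - 8) - 1 = -12 - 1 = -13)
R(d)² = (-11)² = 121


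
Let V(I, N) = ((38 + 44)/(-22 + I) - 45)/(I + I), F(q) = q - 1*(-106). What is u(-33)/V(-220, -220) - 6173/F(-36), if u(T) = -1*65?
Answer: -10619503/14770 ≈ -718.99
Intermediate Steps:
u(T) = -65
F(q) = 106 + q (F(q) = q + 106 = 106 + q)
V(I, N) = (-45 + 82/(-22 + I))/(2*I) (V(I, N) = (82/(-22 + I) - 45)/((2*I)) = (-45 + 82/(-22 + I))*(1/(2*I)) = (-45 + 82/(-22 + I))/(2*I))
u(-33)/V(-220, -220) - 6173/F(-36) = -65*(-440*(-22 - 220)/(1072 - 45*(-220))) - 6173/(106 - 36) = -65*106480/(1072 + 9900) - 6173/70 = -65/((1/2)*(-1/220)*(-1/242)*10972) - 6173*1/70 = -65/2743/26620 - 6173/70 = -65*26620/2743 - 6173/70 = -133100/211 - 6173/70 = -10619503/14770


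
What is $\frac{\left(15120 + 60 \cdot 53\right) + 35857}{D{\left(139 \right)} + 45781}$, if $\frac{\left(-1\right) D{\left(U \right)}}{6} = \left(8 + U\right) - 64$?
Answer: $\frac{54157}{45283} \approx 1.196$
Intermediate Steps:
$D{\left(U \right)} = 336 - 6 U$ ($D{\left(U \right)} = - 6 \left(\left(8 + U\right) - 64\right) = - 6 \left(-56 + U\right) = 336 - 6 U$)
$\frac{\left(15120 + 60 \cdot 53\right) + 35857}{D{\left(139 \right)} + 45781} = \frac{\left(15120 + 60 \cdot 53\right) + 35857}{\left(336 - 834\right) + 45781} = \frac{\left(15120 + 3180\right) + 35857}{\left(336 - 834\right) + 45781} = \frac{18300 + 35857}{-498 + 45781} = \frac{54157}{45283}$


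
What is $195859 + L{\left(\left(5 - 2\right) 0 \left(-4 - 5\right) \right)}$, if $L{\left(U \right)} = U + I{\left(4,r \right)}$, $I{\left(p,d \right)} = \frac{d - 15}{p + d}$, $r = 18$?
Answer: $\frac{4308901}{22} \approx 1.9586 \cdot 10^{5}$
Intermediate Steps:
$I{\left(p,d \right)} = \frac{-15 + d}{d + p}$
$L{\left(U \right)} = \frac{3}{22} + U$ ($L{\left(U \right)} = U + \frac{-15 + 18}{18 + 4} = U + \frac{1}{22} \cdot 3 = U + \frac{3}{22} = \frac{3}{22} + U$)
$195859 + L{\left(\left(5 - 2\right) 0 \left(-4 - 5\right) \right)} = 195859 + \left(\frac{3}{22} + \left(5 - 2\right) 0 \left(-4 - 5\right)\right) = 195859 + \left(\frac{3}{22} + 3 \cdot 0 \left(-9\right)\right) = 195859 + \left(\frac{3}{22} + 3 \cdot 0\right) = 195859 + \left(\frac{3}{22} + 0\right) = 195859 + \frac{3}{22} = \frac{4308901}{22}$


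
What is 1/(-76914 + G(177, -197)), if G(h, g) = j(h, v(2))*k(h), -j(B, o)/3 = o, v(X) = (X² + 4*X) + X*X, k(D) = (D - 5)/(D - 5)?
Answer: -1/76962 ≈ -1.2993e-5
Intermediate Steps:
k(D) = 1 (k(D) = (-5 + D)/(-5 + D) = 1)
v(X) = 2*X² + 4*X (v(X) = (X² + 4*X) + X² = 2*X² + 4*X)
j(B, o) = -3*o
G(h, g) = -48 (G(h, g) = -6*2*(2 + 2)*1 = -6*2*4*1 = -3*16*1 = -48*1 = -48)
1/(-76914 + G(177, -197)) = 1/(-76914 - 48) = 1/(-76962) = -1/76962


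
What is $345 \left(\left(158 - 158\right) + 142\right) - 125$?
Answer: $48865$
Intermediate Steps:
$345 \left(\left(158 - 158\right) + 142\right) - 125 = 345 \left(0 + 142\right) - 125 = 345 \cdot 142 - 125 = 48990 - 125 = 48865$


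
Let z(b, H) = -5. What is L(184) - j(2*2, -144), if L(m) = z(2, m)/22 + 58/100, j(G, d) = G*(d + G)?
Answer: 154097/275 ≈ 560.35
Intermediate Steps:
j(G, d) = G*(G + d)
L(m) = 97/275 (L(m) = -5/22 + 58/100 = -5*1/22 + 58*(1/100) = -5/22 + 29/50 = 97/275)
L(184) - j(2*2, -144) = 97/275 - 2*2*(2*2 - 144) = 97/275 - 4*(4 - 144) = 97/275 - 4*(-140) = 97/275 - 1*(-560) = 97/275 + 560 = 154097/275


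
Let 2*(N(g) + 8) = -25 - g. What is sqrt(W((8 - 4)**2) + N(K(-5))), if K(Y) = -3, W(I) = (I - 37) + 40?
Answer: 0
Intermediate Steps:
W(I) = 3 + I (W(I) = (-37 + I) + 40 = 3 + I)
N(g) = -41/2 - g/2 (N(g) = -8 + (-25 - g)/2 = -8 + (-25/2 - g/2) = -41/2 - g/2)
sqrt(W((8 - 4)**2) + N(K(-5))) = sqrt((3 + (8 - 4)**2) + (-41/2 - 1/2*(-3))) = sqrt((3 + 4**2) + (-41/2 + 3/2)) = sqrt((3 + 16) - 19) = sqrt(19 - 19) = sqrt(0) = 0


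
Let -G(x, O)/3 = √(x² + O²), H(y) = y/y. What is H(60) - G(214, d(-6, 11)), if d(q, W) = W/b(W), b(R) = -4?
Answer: 1 + 3*√732857/4 ≈ 643.05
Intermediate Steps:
d(q, W) = -W/4 (d(q, W) = W/(-4) = W*(-¼) = -W/4)
H(y) = 1
G(x, O) = -3*√(O² + x²) (G(x, O) = -3*√(x² + O²) = -3*√(O² + x²))
H(60) - G(214, d(-6, 11)) = 1 - (-3)*√((-¼*11)² + 214²) = 1 - (-3)*√((-11/4)² + 45796) = 1 - (-3)*√(121/16 + 45796) = 1 - (-3)*√(732857/16) = 1 - (-3)*√732857/4 = 1 + 3*√732857/4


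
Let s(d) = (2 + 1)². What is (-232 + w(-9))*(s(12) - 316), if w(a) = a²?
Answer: 46357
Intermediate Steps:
s(d) = 9 (s(d) = 3² = 9)
(-232 + w(-9))*(s(12) - 316) = (-232 + (-9)²)*(9 - 316) = (-232 + 81)*(-307) = -151*(-307) = 46357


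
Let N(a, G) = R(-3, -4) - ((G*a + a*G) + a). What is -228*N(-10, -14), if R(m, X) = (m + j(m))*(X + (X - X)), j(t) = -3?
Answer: 56088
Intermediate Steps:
R(m, X) = X*(-3 + m) (R(m, X) = (m - 3)*(X + (X - X)) = (-3 + m)*(X + 0) = (-3 + m)*X = X*(-3 + m))
N(a, G) = 24 - a - 2*G*a (N(a, G) = -4*(-3 - 3) - ((G*a + a*G) + a) = -4*(-6) - ((G*a + G*a) + a) = 24 - (2*G*a + a) = 24 - (a + 2*G*a) = 24 + (-a - 2*G*a) = 24 - a - 2*G*a)
-228*N(-10, -14) = -228*(24 - 1*(-10) - 2*(-14)*(-10)) = -228*(24 + 10 - 280) = -228*(-246) = 56088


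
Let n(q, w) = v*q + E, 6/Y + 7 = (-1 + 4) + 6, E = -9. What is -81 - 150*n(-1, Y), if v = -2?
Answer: 969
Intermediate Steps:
Y = 3 (Y = 6/(-7 + ((-1 + 4) + 6)) = 6/(-7 + (3 + 6)) = 6/(-7 + 9) = 6/2 = 6*(1/2) = 3)
n(q, w) = -9 - 2*q (n(q, w) = -2*q - 9 = -9 - 2*q)
-81 - 150*n(-1, Y) = -81 - 150*(-9 - 2*(-1)) = -81 - 150*(-9 + 2) = -81 - 150*(-7) = -81 + 1050 = 969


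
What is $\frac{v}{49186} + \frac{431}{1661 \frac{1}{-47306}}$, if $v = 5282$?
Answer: $- \frac{501419486697}{40848973} \approx -12275.0$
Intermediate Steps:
$\frac{v}{49186} + \frac{431}{1661 \frac{1}{-47306}} = \frac{5282}{49186} + \frac{431}{1661 \frac{1}{-47306}} = 5282 \cdot \frac{1}{49186} + \frac{431}{1661 \left(- \frac{1}{47306}\right)} = \frac{2641}{24593} + \frac{431}{- \frac{1661}{47306}} = \frac{2641}{24593} + 431 \left(- \frac{47306}{1661}\right) = \frac{2641}{24593} - \frac{20388886}{1661} = - \frac{501419486697}{40848973}$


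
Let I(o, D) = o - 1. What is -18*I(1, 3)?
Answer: 0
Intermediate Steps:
I(o, D) = -1 + o
-18*I(1, 3) = -18*(-1 + 1) = -18*0 = 0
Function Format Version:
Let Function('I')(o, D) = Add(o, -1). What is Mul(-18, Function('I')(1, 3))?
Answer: 0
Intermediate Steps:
Function('I')(o, D) = Add(-1, o)
Mul(-18, Function('I')(1, 3)) = Mul(-18, Add(-1, 1)) = Mul(-18, 0) = 0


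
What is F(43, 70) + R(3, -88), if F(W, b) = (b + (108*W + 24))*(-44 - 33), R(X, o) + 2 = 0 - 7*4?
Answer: -364856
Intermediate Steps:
R(X, o) = -30 (R(X, o) = -2 + (0 - 7*4) = -2 + (0 - 28) = -2 - 28 = -30)
F(W, b) = -1848 - 8316*W - 77*b (F(W, b) = (b + (24 + 108*W))*(-77) = (24 + b + 108*W)*(-77) = -1848 - 8316*W - 77*b)
F(43, 70) + R(3, -88) = (-1848 - 8316*43 - 77*70) - 30 = (-1848 - 357588 - 5390) - 30 = -364826 - 30 = -364856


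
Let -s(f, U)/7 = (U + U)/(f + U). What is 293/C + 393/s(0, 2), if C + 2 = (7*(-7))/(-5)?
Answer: 5183/546 ≈ 9.4927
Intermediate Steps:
C = 39/5 (C = -2 + (7*(-7))/(-5) = -2 - 49*(-⅕) = -2 + 49/5 = 39/5 ≈ 7.8000)
s(f, U) = -14*U/(U + f) (s(f, U) = -7*(U + U)/(f + U) = -7*2*U/(U + f) = -14*U/(U + f))
293/C + 393/s(0, 2) = 293/(39/5) + 393/((-14*2/(2 + 0))) = 293*(5/39) + 393/((-14*2/2)) = 1465/39 + 393/((-14*2*½)) = 1465/39 + 393/(-14) = 1465/39 + 393*(-1/14) = 1465/39 - 393/14 = 5183/546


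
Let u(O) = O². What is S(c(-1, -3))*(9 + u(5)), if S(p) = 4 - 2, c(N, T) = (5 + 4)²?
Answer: 68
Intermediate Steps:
c(N, T) = 81 (c(N, T) = 9² = 81)
S(p) = 2
S(c(-1, -3))*(9 + u(5)) = 2*(9 + 5²) = 2*(9 + 25) = 2*34 = 68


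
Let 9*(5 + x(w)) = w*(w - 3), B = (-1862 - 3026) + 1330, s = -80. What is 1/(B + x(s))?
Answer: -9/25427 ≈ -0.00035395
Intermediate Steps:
B = -3558 (B = -4888 + 1330 = -3558)
x(w) = -5 + w*(-3 + w)/9 (x(w) = -5 + (w*(w - 3))/9 = -5 + (w*(-3 + w))/9 = -5 + w*(-3 + w)/9)
1/(B + x(s)) = 1/(-3558 + (-5 - ⅓*(-80) + (⅑)*(-80)²)) = 1/(-3558 + (-5 + 80/3 + (⅑)*6400)) = 1/(-3558 + (-5 + 80/3 + 6400/9)) = 1/(-3558 + 6595/9) = 1/(-25427/9) = -9/25427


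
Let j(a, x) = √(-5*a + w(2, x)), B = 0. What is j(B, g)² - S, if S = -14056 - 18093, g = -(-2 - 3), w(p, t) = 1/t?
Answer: 160746/5 ≈ 32149.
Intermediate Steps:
g = 5 (g = -1*(-5) = 5)
S = -32149
j(a, x) = √(1/x - 5*a) (j(a, x) = √(-5*a + 1/x) = √(1/x - 5*a))
j(B, g)² - S = (√(1/5 - 5*0))² - 1*(-32149) = (√(⅕ + 0))² + 32149 = (√(⅕))² + 32149 = (√5/5)² + 32149 = ⅕ + 32149 = 160746/5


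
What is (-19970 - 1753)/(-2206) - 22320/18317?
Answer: 348662271/40407302 ≈ 8.6287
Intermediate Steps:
(-19970 - 1753)/(-2206) - 22320/18317 = -21723*(-1/2206) - 22320*1/18317 = 21723/2206 - 22320/18317 = 348662271/40407302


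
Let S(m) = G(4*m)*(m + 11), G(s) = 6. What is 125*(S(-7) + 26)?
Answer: 6250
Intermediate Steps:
S(m) = 66 + 6*m (S(m) = 6*(m + 11) = 6*(11 + m) = 66 + 6*m)
125*(S(-7) + 26) = 125*((66 + 6*(-7)) + 26) = 125*((66 - 42) + 26) = 125*(24 + 26) = 125*50 = 6250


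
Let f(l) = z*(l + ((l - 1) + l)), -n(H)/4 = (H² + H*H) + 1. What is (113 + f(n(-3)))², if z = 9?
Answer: 3794704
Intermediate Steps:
n(H) = -4 - 8*H² (n(H) = -4*((H² + H*H) + 1) = -4*((H² + H²) + 1) = -4*(2*H² + 1) = -4*(1 + 2*H²) = -4 - 8*H²)
f(l) = -9 + 27*l (f(l) = 9*(l + ((l - 1) + l)) = 9*(l + ((-1 + l) + l)) = 9*(l + (-1 + 2*l)) = 9*(-1 + 3*l) = -9 + 27*l)
(113 + f(n(-3)))² = (113 + (-9 + 27*(-4 - 8*(-3)²)))² = (113 + (-9 + 27*(-4 - 8*9)))² = (113 + (-9 + 27*(-4 - 72)))² = (113 + (-9 + 27*(-76)))² = (113 + (-9 - 2052))² = (113 - 2061)² = (-1948)² = 3794704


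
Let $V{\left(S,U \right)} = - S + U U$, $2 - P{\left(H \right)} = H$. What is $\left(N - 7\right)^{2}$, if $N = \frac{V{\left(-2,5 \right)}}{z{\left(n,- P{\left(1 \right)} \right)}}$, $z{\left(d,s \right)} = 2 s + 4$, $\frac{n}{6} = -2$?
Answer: $\frac{169}{4} \approx 42.25$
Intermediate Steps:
$n = -12$ ($n = 6 \left(-2\right) = -12$)
$P{\left(H \right)} = 2 - H$
$V{\left(S,U \right)} = U^{2} - S$ ($V{\left(S,U \right)} = - S + U^{2} = U^{2} - S$)
$z{\left(d,s \right)} = 4 + 2 s$
$N = \frac{27}{2}$ ($N = \frac{5^{2} - -2}{4 + 2 \left(- (2 - 1)\right)} = \frac{25 + 2}{4 + 2 \left(- (2 - 1)\right)} = \frac{27}{4 + 2 \left(\left(-1\right) 1\right)} = \frac{27}{4 + 2 \left(-1\right)} = \frac{27}{4 - 2} = \frac{27}{2} \approx 13.5$)
$\left(N - 7\right)^{2} = \left(\frac{27}{2} - 7\right)^{2} = \left(\frac{13}{2}\right)^{2} = \frac{169}{4}$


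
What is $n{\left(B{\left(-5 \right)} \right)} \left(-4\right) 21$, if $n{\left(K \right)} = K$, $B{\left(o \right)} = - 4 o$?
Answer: $-1680$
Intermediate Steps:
$n{\left(B{\left(-5 \right)} \right)} \left(-4\right) 21 = \left(-4\right) \left(-5\right) \left(-4\right) 21 = 20 \left(-4\right) 21 = \left(-80\right) 21 = -1680$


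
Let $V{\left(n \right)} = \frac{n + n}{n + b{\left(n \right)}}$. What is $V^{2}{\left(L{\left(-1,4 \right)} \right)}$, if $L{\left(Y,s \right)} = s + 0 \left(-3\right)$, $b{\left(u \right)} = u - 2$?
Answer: $\frac{16}{9} \approx 1.7778$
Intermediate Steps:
$b{\left(u \right)} = -2 + u$
$L{\left(Y,s \right)} = s$ ($L{\left(Y,s \right)} = s + 0 = s$)
$V{\left(n \right)} = \frac{2 n}{-2 + 2 n}$ ($V{\left(n \right)} = \frac{n + n}{n + \left(-2 + n\right)} = \frac{2 n}{-2 + 2 n}$)
$V^{2}{\left(L{\left(-1,4 \right)} \right)} = \left(\frac{4}{-1 + 4}\right)^{2} = \left(\frac{4}{3}\right)^{2} = \frac{16}{9}$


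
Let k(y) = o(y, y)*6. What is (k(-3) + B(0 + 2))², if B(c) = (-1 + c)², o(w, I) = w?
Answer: 289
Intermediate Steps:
k(y) = 6*y (k(y) = y*6 = 6*y)
(k(-3) + B(0 + 2))² = (6*(-3) + (-1 + (0 + 2))²)² = (-18 + (-1 + 2)²)² = (-18 + 1²)² = (-18 + 1)² = (-17)² = 289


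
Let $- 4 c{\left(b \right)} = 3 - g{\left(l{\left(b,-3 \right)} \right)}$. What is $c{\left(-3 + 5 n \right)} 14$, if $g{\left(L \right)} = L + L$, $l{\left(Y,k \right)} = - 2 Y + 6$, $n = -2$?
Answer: $\frac{427}{2} \approx 213.5$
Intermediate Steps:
$l{\left(Y,k \right)} = 6 - 2 Y$
$g{\left(L \right)} = 2 L$
$c{\left(b \right)} = \frac{9}{4} - b$ ($c{\left(b \right)} = - \frac{3 - 2 \left(6 - 2 b\right)}{4} = - \frac{3 - \left(12 - 4 b\right)}{4} = - \frac{3 + \left(-12 + 4 b\right)}{4} = - \frac{-9 + 4 b}{4} = \frac{9}{4} - b$)
$c{\left(-3 + 5 n \right)} 14 = \left(\frac{9}{4} - \left(-3 + 5 \left(-2\right)\right)\right) 14 = \left(\frac{9}{4} - \left(-3 - 10\right)\right) 14 = \left(\frac{9}{4} - -13\right) 14 = \left(\frac{9}{4} + 13\right) 14 = \frac{61}{4} \cdot 14 = \frac{427}{2}$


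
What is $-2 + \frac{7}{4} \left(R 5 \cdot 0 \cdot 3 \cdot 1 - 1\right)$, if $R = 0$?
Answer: $- \frac{15}{4} \approx -3.75$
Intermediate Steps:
$-2 + \frac{7}{4} \left(R 5 \cdot 0 \cdot 3 \cdot 1 - 1\right) = -2 + \frac{7}{4} \left(0 \cdot 5 \cdot 0 \cdot 3 \cdot 1 - 1\right) = -2 + 7 \cdot \frac{1}{4} \left(0 \cdot 0 \cdot 3 - 1\right) = -2 + \frac{7 \left(0 \cdot 3 - 1\right)}{4} = -2 + \frac{7 \left(0 - 1\right)}{4} = -2 + \frac{7}{4} \left(-1\right) = -2 - \frac{7}{4} = - \frac{15}{4}$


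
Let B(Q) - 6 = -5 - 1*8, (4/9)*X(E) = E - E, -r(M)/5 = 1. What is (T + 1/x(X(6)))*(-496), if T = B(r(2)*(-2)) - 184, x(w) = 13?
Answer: 1231072/13 ≈ 94698.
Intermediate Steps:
r(M) = -5 (r(M) = -5*1 = -5)
X(E) = 0 (X(E) = 9*(E - E)/4 = (9/4)*0 = 0)
B(Q) = -7 (B(Q) = 6 + (-5 - 1*8) = 6 + (-5 - 8) = 6 - 13 = -7)
T = -191 (T = -7 - 184 = -191)
(T + 1/x(X(6)))*(-496) = (-191 + 1/13)*(-496) = -2482/13*(-496) = 1231072/13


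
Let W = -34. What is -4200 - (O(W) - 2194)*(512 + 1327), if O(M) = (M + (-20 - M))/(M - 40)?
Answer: 149112552/37 ≈ 4.0301e+6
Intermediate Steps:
O(M) = -20/(-40 + M)
-4200 - (O(W) - 2194)*(512 + 1327) = -4200 - (-20/(-40 - 34) - 2194)*(512 + 1327) = -4200 - (-20/(-74) - 2194)*1839 = -4200 - (-20*(-1/74) - 2194)*1839 = -4200 - (10/37 - 2194)*1839 = -4200 - (-81168)*1839/37 = -4200 - 1*(-149267952/37) = -4200 + 149267952/37 = 149112552/37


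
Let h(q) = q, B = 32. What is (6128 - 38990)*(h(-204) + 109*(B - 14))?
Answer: -57771396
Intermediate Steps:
(6128 - 38990)*(h(-204) + 109*(B - 14)) = (6128 - 38990)*(-204 + 109*(32 - 14)) = -32862*(-204 + 109*18) = -32862*(-204 + 1962) = -32862*1758 = -57771396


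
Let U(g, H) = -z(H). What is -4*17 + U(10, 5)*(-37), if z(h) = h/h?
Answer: -31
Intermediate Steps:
z(h) = 1
U(g, H) = -1 (U(g, H) = -1*1 = -1)
-4*17 + U(10, 5)*(-37) = -4*17 - 1*(-37) = -68 + 37 = -31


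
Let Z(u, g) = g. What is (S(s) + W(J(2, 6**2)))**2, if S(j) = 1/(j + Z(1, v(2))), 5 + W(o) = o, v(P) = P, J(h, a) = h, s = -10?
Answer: 625/64 ≈ 9.7656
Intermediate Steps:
W(o) = -5 + o
S(j) = 1/(2 + j) (S(j) = 1/(j + 2) = 1/(2 + j))
(S(s) + W(J(2, 6**2)))**2 = (1/(2 - 10) + (-5 + 2))**2 = (1/(-8) - 3)**2 = (-1/8 - 3)**2 = (-25/8)**2 = 625/64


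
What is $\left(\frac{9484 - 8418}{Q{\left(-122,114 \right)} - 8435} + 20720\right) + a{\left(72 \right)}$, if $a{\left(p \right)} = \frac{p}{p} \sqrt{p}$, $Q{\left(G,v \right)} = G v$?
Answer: $\frac{462945894}{22343} + 6 \sqrt{2} \approx 20728.0$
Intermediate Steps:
$a{\left(p \right)} = \sqrt{p}$ ($a{\left(p \right)} = 1 \sqrt{p} = \sqrt{p}$)
$\left(\frac{9484 - 8418}{Q{\left(-122,114 \right)} - 8435} + 20720\right) + a{\left(72 \right)} = \left(\frac{9484 - 8418}{\left(-122\right) 114 - 8435} + 20720\right) + \sqrt{72} = \left(\frac{1066}{-13908 - 8435} + 20720\right) + 6 \sqrt{2} = \left(\frac{1066}{-22343} + 20720\right) + 6 \sqrt{2} = \left(1066 \left(- \frac{1}{22343}\right) + 20720\right) + 6 \sqrt{2} = \left(- \frac{1066}{22343} + 20720\right) + 6 \sqrt{2} = \frac{462945894}{22343} + 6 \sqrt{2}$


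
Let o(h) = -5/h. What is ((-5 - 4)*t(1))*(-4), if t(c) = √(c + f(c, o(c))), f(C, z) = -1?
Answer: 0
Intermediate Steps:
t(c) = √(-1 + c) (t(c) = √(c - 1) = √(-1 + c))
((-5 - 4)*t(1))*(-4) = ((-5 - 4)*√(-1 + 1))*(-4) = -9*√0*(-4) = -9*0*(-4) = 0*(-4) = 0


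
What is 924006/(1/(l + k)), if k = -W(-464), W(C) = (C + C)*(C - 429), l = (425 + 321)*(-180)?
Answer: -889802993904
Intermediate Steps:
l = -134280 (l = 746*(-180) = -134280)
W(C) = 2*C*(-429 + C) (W(C) = (2*C)*(-429 + C) = 2*C*(-429 + C))
k = -828704 (k = -2*(-464)*(-429 - 464) = -2*(-464)*(-893) = -1*828704 = -828704)
924006/(1/(l + k)) = 924006/(1/(-134280 - 828704)) = 924006/(1/(-962984)) = 924006/(-1/962984) = 924006*(-962984) = -889802993904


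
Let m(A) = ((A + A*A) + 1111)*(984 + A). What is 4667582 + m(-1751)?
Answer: -2346464305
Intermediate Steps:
m(A) = (984 + A)*(1111 + A + A²) (m(A) = ((A + A²) + 1111)*(984 + A) = (1111 + A + A²)*(984 + A) = (984 + A)*(1111 + A + A²))
4667582 + m(-1751) = 4667582 + (1093224 + (-1751)³ + 985*(-1751)² + 2095*(-1751)) = 4667582 + (1093224 - 5368567751 + 985*3066001 - 3668345) = 4667582 + (1093224 - 5368567751 + 3020010985 - 3668345) = 4667582 - 2351131887 = -2346464305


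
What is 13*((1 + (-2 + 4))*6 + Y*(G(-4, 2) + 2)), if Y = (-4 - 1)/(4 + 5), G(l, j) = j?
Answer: 1846/9 ≈ 205.11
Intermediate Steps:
Y = -5/9 ≈ -0.55556
13*((1 + (-2 + 4))*6 + Y*(G(-4, 2) + 2)) = 13*((1 + (-2 + 4))*6 - 5*(2 + 2)/9) = 13*((1 + 2)*6 - 5/9*4) = 13*(3*6 - 20/9) = 13*(18 - 20/9) = 13*(142/9) = 1846/9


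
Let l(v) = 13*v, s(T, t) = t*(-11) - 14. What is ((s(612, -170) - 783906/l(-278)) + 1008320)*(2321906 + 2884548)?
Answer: 9505839506023190/1807 ≈ 5.2606e+12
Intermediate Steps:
s(T, t) = -14 - 11*t (s(T, t) = -11*t - 14 = -14 - 11*t)
((s(612, -170) - 783906/l(-278)) + 1008320)*(2321906 + 2884548) = (((-14 - 11*(-170)) - 783906/(13*(-278))) + 1008320)*(2321906 + 2884548) = (((-14 + 1870) - 783906/(-3614)) + 1008320)*5206454 = ((1856 - 783906*(-1)/3614) + 1008320)*5206454 = ((1856 - 1*(-391953/1807)) + 1008320)*5206454 = ((1856 + 391953/1807) + 1008320)*5206454 = (3745745/1807 + 1008320)*5206454 = (1825779985/1807)*5206454 = 9505839506023190/1807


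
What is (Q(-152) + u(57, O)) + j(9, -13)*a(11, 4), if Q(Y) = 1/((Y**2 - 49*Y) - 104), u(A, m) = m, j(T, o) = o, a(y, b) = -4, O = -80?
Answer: -852543/30448 ≈ -28.000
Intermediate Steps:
Q(Y) = 1/(-104 + Y**2 - 49*Y)
(Q(-152) + u(57, O)) + j(9, -13)*a(11, 4) = (1/(-104 + (-152)**2 - 49*(-152)) - 80) - 13*(-4) = (1/(-104 + 23104 + 7448) - 80) + 52 = (1/30448 - 80) + 52 = -2435839/30448 + 52 = -852543/30448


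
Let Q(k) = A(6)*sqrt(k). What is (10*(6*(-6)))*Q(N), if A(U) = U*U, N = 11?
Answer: -12960*sqrt(11) ≈ -42983.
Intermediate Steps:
A(U) = U**2
Q(k) = 36*sqrt(k) (Q(k) = 6**2*sqrt(k) = 36*sqrt(k))
(10*(6*(-6)))*Q(N) = (10*(6*(-6)))*(36*sqrt(11)) = (10*(-36))*(36*sqrt(11)) = -12960*sqrt(11)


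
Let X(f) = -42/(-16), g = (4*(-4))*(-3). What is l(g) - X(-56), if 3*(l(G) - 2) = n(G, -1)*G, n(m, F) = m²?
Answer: 294907/8 ≈ 36863.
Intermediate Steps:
g = 48 (g = -16*(-3) = 48)
l(G) = 2 + G³/3 (l(G) = 2 + (G²*G)/3 = 2 + G³/3)
X(f) = 21/8 (X(f) = -42*(-1/16) = 21/8)
l(g) - X(-56) = (2 + (⅓)*48³) - 1*21/8 = (2 + (⅓)*110592) - 21/8 = (2 + 36864) - 21/8 = 36866 - 21/8 = 294907/8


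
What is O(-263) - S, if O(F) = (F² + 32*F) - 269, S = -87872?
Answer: 148356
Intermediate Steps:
O(F) = -269 + F² + 32*F
O(-263) - S = (-269 + (-263)² + 32*(-263)) - 1*(-87872) = (-269 + 69169 - 8416) + 87872 = 60484 + 87872 = 148356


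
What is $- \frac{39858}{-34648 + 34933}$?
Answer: $- \frac{13286}{95} \approx -139.85$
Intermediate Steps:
$- \frac{39858}{-34648 + 34933} = - \frac{39858}{285} = \left(-39858\right) \frac{1}{285} = - \frac{13286}{95}$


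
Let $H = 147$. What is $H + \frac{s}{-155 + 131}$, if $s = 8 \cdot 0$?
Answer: $147$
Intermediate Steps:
$s = 0$
$H + \frac{s}{-155 + 131} = 147 + \frac{1}{-155 + 131} \cdot 0 = 147 + \frac{1}{-24} \cdot 0 = 147 - 0 = 147 + 0 = 147$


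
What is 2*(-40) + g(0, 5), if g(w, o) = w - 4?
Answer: -84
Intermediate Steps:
g(w, o) = -4 + w
2*(-40) + g(0, 5) = 2*(-40) + (-4 + 0) = -80 - 4 = -84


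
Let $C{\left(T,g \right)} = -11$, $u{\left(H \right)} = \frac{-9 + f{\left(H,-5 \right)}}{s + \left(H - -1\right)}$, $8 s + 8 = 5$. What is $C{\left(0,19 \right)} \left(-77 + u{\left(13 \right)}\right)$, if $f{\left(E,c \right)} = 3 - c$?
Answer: $\frac{92411}{109} \approx 847.81$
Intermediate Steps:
$s = - \frac{3}{8}$ ($s = -1 + \frac{1}{8} \cdot 5 = -1 + \frac{5}{8} = - \frac{3}{8} \approx -0.375$)
$u{\left(H \right)} = - \frac{1}{\frac{5}{8} + H}$ ($u{\left(H \right)} = \frac{-9 + \left(3 - -5\right)}{- \frac{3}{8} + \left(H - -1\right)} = \frac{-9 + \left(3 + 5\right)}{- \frac{3}{8} + \left(H + 1\right)} = \frac{-9 + 8}{- \frac{3}{8} + \left(1 + H\right)} = - \frac{1}{\frac{5}{8} + H}$)
$C{\left(0,19 \right)} \left(-77 + u{\left(13 \right)}\right) = - 11 \left(-77 - \frac{8}{5 + 8 \cdot 13}\right) = - 11 \left(-77 - \frac{8}{5 + 104}\right) = - 11 \left(-77 - \frac{8}{109}\right) = \left(-11\right) \left(- \frac{8401}{109}\right) = \frac{92411}{109}$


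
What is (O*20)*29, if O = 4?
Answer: 2320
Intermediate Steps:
(O*20)*29 = (4*20)*29 = 80*29 = 2320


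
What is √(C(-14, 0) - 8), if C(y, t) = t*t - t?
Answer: 2*I*√2 ≈ 2.8284*I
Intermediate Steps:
C(y, t) = t² - t
√(C(-14, 0) - 8) = √(0*(-1 + 0) - 8) = √(0*(-1) - 8) = √(0 - 8) = √(-8) = 2*I*√2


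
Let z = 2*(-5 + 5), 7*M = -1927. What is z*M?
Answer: 0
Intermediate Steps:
M = -1927/7 (M = (⅐)*(-1927) = -1927/7 ≈ -275.29)
z = 0 (z = 2*0 = 0)
z*M = 0*(-1927/7) = 0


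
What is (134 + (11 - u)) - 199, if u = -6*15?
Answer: 36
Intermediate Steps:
u = -90
(134 + (11 - u)) - 199 = (134 + (11 - 1*(-90))) - 199 = (134 + (11 + 90)) - 199 = (134 + 101) - 199 = 235 - 199 = 36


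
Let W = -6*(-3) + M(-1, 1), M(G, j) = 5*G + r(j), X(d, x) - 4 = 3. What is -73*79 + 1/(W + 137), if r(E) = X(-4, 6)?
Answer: -905418/157 ≈ -5767.0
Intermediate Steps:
X(d, x) = 7 (X(d, x) = 4 + 3 = 7)
r(E) = 7
M(G, j) = 7 + 5*G (M(G, j) = 5*G + 7 = 7 + 5*G)
W = 20 (W = -6*(-3) + (7 + 5*(-1)) = 18 + (7 - 5) = 18 + 2 = 20)
-73*79 + 1/(W + 137) = -73*79 + 1/(20 + 137) = -5767 + 1/157 = -905418/157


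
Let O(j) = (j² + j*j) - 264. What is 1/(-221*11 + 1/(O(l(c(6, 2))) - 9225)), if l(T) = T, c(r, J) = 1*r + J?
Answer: -9361/22756592 ≈ -0.00041135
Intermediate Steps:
c(r, J) = J + r (c(r, J) = r + J = J + r)
O(j) = -264 + 2*j² (O(j) = (j² + j²) - 264 = 2*j² - 264 = -264 + 2*j²)
1/(-221*11 + 1/(O(l(c(6, 2))) - 9225)) = 1/(-221*11 + 1/((-264 + 2*(2 + 6)²) - 9225)) = 1/(-2431 + 1/((-264 + 2*8²) - 9225)) = 1/(-2431 + 1/((-264 + 2*64) - 9225)) = 1/(-2431 + 1/((-264 + 128) - 9225)) = 1/(-2431 + 1/(-136 - 9225)) = 1/(-2431 + 1/(-9361)) = 1/(-2431 - 1/9361) = 1/(-22756592/9361) = -9361/22756592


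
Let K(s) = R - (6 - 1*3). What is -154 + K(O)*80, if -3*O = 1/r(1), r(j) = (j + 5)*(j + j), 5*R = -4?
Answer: -458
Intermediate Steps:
R = -⅘ (R = (⅕)*(-4) = -⅘ ≈ -0.80000)
r(j) = 2*j*(5 + j) (r(j) = (5 + j)*(2*j) = 2*j*(5 + j))
O = -1/36 (O = -1/(2*(5 + 1))/3 = -1/(3*(2*1*6)) = -⅓/12 = -⅓*1/12 = -1/36 ≈ -0.027778)
K(s) = -19/5 (K(s) = -⅘ - (6 - 1*3) = -⅘ - (6 - 3) = -⅘ - 1*3 = -⅘ - 3 = -19/5)
-154 + K(O)*80 = -154 - 19/5*80 = -154 - 304 = -458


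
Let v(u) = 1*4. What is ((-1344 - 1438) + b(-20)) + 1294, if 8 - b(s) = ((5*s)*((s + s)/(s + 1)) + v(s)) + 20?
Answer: -24576/19 ≈ -1293.5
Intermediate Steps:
v(u) = 4
b(s) = -16 - 10*s²/(1 + s) (b(s) = 8 - (((5*s)*((s + s)/(s + 1)) + 4) + 20) = 8 - (((5*s)*((2*s)/(1 + s)) + 4) + 20) = 8 - (((5*s)*(2*s/(1 + s)) + 4) + 20) = 8 - ((10*s²/(1 + s) + 4) + 20) = 8 - ((4 + 10*s²/(1 + s)) + 20) = 8 - (24 + 10*s²/(1 + s)) = 8 + (-24 - 10*s²/(1 + s)) = -16 - 10*s²/(1 + s))
((-1344 - 1438) + b(-20)) + 1294 = ((-1344 - 1438) + 2*(-8 - 8*(-20) - 5*(-20)²)/(1 - 20)) + 1294 = (-2782 + 2*(-8 + 160 - 5*400)/(-19)) + 1294 = (-2782 + 2*(-1/19)*(-8 + 160 - 2000)) + 1294 = (-2782 + 2*(-1/19)*(-1848)) + 1294 = (-2782 + 3696/19) + 1294 = -49162/19 + 1294 = -24576/19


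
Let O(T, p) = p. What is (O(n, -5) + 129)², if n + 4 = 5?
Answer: 15376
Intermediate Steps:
n = 1 (n = -4 + 5 = 1)
(O(n, -5) + 129)² = (-5 + 129)² = 124² = 15376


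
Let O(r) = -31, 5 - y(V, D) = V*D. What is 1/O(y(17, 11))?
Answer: -1/31 ≈ -0.032258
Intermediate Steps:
y(V, D) = 5 - D*V (y(V, D) = 5 - V*D = 5 - D*V)
1/O(y(17, 11)) = 1/(-31) = -1/31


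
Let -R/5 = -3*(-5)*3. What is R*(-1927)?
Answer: 433575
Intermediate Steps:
R = -225 (R = -5*(-3*(-5))*3 = -75*3 = -5*45 = -225)
R*(-1927) = -225*(-1927) = 433575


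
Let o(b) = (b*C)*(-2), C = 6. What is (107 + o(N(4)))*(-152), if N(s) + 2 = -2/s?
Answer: -20824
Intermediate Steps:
N(s) = -2 - 2/s
o(b) = -12*b (o(b) = (b*6)*(-2) = (6*b)*(-2) = -12*b)
(107 + o(N(4)))*(-152) = (107 - 12*(-2 - 2/4))*(-152) = (107 - 12*(-2 - 2*¼))*(-152) = (107 - 12*(-2 - ½))*(-152) = (107 - 12*(-5/2))*(-152) = (107 + 30)*(-152) = 137*(-152) = -20824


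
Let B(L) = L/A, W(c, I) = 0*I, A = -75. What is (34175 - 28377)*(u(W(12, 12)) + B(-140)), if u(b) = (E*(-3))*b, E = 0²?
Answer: 162344/15 ≈ 10823.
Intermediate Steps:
E = 0
W(c, I) = 0
B(L) = -L/75 (B(L) = L/(-75) = L*(-1/75) = -L/75)
u(b) = 0 (u(b) = (0*(-3))*b = 0*b = 0)
(34175 - 28377)*(u(W(12, 12)) + B(-140)) = (34175 - 28377)*(0 - 1/75*(-140)) = 5798*(0 + 28/15) = 5798*(28/15) = 162344/15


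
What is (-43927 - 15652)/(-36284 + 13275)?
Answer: 59579/23009 ≈ 2.5894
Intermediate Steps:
(-43927 - 15652)/(-36284 + 13275) = -59579/(-23009) = -59579*(-1/23009) = 59579/23009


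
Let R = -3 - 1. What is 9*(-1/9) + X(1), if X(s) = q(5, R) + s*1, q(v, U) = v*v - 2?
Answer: 23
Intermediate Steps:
R = -4
q(v, U) = -2 + v**2 (q(v, U) = v**2 - 2 = -2 + v**2)
X(s) = 23 + s (X(s) = (-2 + 5**2) + s*1 = (-2 + 25) + s = 23 + s)
9*(-1/9) + X(1) = 9*(-1/9) + (23 + 1) = 9*(-1*1/9) + 24 = 9*(-1/9) + 24 = -1 + 24 = 23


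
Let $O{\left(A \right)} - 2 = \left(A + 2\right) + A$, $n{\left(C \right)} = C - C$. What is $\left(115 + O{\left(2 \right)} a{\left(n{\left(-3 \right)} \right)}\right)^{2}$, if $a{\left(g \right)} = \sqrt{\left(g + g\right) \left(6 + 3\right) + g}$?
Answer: $13225$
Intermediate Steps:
$n{\left(C \right)} = 0$
$a{\left(g \right)} = \sqrt{19} \sqrt{g}$ ($a{\left(g \right)} = \sqrt{2 g 9 + g} = \sqrt{18 g + g} = \sqrt{19 g} = \sqrt{19} \sqrt{g}$)
$O{\left(A \right)} = 4 + 2 A$ ($O{\left(A \right)} = 2 + \left(\left(A + 2\right) + A\right) = 2 + \left(\left(2 + A\right) + A\right) = 2 + \left(2 + 2 A\right) = 4 + 2 A$)
$\left(115 + O{\left(2 \right)} a{\left(n{\left(-3 \right)} \right)}\right)^{2} = \left(115 + \left(4 + 2 \cdot 2\right) \sqrt{19} \sqrt{0}\right)^{2} = \left(115 + \left(4 + 4\right) \sqrt{19} \cdot 0\right)^{2} = \left(115 + 8 \cdot 0\right)^{2} = \left(115 + 0\right)^{2} = 115^{2} = 13225$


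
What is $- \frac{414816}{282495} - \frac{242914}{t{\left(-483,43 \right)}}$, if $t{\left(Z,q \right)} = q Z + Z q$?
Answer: $\frac{1223603891}{279387555} \approx 4.3796$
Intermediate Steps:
$t{\left(Z,q \right)} = 2 Z q$ ($t{\left(Z,q \right)} = Z q + Z q = 2 Z q$)
$- \frac{414816}{282495} - \frac{242914}{t{\left(-483,43 \right)}} = - \frac{414816}{282495} - \frac{242914}{2 \left(-483\right) 43} = \left(-414816\right) \frac{1}{282495} - \frac{242914}{-41538} = - \frac{138272}{94165} - - \frac{17351}{2967} = - \frac{138272}{94165} + \frac{17351}{2967} = \frac{1223603891}{279387555}$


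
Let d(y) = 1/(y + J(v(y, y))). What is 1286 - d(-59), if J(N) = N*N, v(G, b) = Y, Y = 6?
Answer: 29579/23 ≈ 1286.0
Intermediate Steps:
v(G, b) = 6
J(N) = N²
d(y) = 1/(36 + y) (d(y) = 1/(y + 6²) = 1/(y + 36) = 1/(36 + y))
1286 - d(-59) = 1286 - 1/(36 - 59) = 1286 - 1/(-23) = 1286 - 1*(-1/23) = 1286 + 1/23 = 29579/23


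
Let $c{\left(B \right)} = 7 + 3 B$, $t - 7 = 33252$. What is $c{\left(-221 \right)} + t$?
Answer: $32603$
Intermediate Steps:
$t = 33259$ ($t = 7 + 33252 = 33259$)
$c{\left(-221 \right)} + t = \left(7 + 3 \left(-221\right)\right) + 33259 = \left(7 - 663\right) + 33259 = -656 + 33259 = 32603$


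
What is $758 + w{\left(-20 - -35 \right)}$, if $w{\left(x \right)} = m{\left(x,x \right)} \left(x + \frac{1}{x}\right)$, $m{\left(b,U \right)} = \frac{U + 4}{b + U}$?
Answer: $\frac{172697}{225} \approx 767.54$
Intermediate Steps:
$m{\left(b,U \right)} = \frac{4 + U}{U + b}$
$w{\left(x \right)} = \frac{\left(4 + x\right) \left(x + \frac{1}{x}\right)}{2 x}$ ($w{\left(x \right)} = \frac{4 + x}{x + x} \left(x + \frac{1}{x}\right) = \frac{4 + x}{2 x} \left(x + \frac{1}{x}\right) = \frac{\left(4 + x\right) \left(x + \frac{1}{x}\right)}{2 x}$)
$758 + w{\left(-20 - -35 \right)} = 758 + \frac{\left(1 + \left(-20 - -35\right)^{2}\right) \left(4 - -15\right)}{2 \left(-20 - -35\right)^{2}} = 758 + \frac{\left(1 + \left(-20 + 35\right)^{2}\right) \left(4 + \left(-20 + 35\right)\right)}{2 \left(-20 + 35\right)^{2}} = 758 + \frac{\left(1 + 15^{2}\right) \left(4 + 15\right)}{2 \cdot 225} = 758 + \frac{1}{2} \cdot \frac{1}{225} \left(1 + 225\right) 19 = 758 + \frac{1}{2} \cdot \frac{1}{225} \cdot 226 \cdot 19 = 758 + \frac{2147}{225} = \frac{172697}{225}$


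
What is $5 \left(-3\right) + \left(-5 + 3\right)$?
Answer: $-17$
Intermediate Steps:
$5 \left(-3\right) + \left(-5 + 3\right) = -15 - 2 = -17$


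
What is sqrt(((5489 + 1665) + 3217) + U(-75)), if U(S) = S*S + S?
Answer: 3*sqrt(1769) ≈ 126.18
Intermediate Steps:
U(S) = S + S**2 (U(S) = S**2 + S = S + S**2)
sqrt(((5489 + 1665) + 3217) + U(-75)) = sqrt(((5489 + 1665) + 3217) - 75*(1 - 75)) = sqrt((7154 + 3217) - 75*(-74)) = sqrt(10371 + 5550) = sqrt(15921) = 3*sqrt(1769)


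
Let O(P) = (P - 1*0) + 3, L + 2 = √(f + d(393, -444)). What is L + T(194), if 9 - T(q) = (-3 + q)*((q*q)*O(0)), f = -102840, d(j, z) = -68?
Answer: -21565421 + 2*I*√25727 ≈ -2.1565e+7 + 320.79*I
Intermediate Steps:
L = -2 + 2*I*√25727 (L = -2 + √(-102840 - 68) = -2 + √(-102908) = -2 + 2*I*√25727 ≈ -2.0 + 320.79*I)
O(P) = 3 + P (O(P) = (P + 0) + 3 = P + 3 = 3 + P)
T(q) = 9 - 3*q²*(-3 + q) (T(q) = 9 - (-3 + q)*(q*q)*(3 + 0) = 9 - (-3 + q)*q²*3 = 9 - (-3 + q)*3*q² = 9 - 3*q²*(-3 + q))
L + T(194) = (-2 + 2*I*√25727) + (9 - 3*194³ + 9*194²) = (-2 + 2*I*√25727) + (9 - 3*7301384 + 9*37636) = (-2 + 2*I*√25727) + (9 - 21904152 + 338724) = (-2 + 2*I*√25727) - 21565419 = -21565421 + 2*I*√25727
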